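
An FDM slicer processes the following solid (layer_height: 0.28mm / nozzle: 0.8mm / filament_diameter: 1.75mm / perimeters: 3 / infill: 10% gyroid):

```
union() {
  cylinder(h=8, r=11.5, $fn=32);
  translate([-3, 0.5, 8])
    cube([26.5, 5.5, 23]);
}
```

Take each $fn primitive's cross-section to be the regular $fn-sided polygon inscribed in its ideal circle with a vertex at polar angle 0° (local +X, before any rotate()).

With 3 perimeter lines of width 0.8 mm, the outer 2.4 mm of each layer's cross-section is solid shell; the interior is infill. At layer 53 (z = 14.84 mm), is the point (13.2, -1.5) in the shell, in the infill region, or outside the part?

At z = 14.84 mm: the cylinder is not intersected at this z (z outside [0, 8]); the cube at (-3, 0.5) is present — its section is the full 26.5×5.5 rectangle; Combining (union): only the 26.5×5.5 cube at (-3, 0.5) is present, so the union is just that shape — 1 connected region. Overall, the cross-section is a single solid region. The nearest boundary edge runs (-3.00, 0.50)→(23.50, 0.50); distance from the point to it = 2.00 mm. The point is not inside any of the regions above, so it lies outside the cross-section (2.00 mm from the nearest boundary).

outside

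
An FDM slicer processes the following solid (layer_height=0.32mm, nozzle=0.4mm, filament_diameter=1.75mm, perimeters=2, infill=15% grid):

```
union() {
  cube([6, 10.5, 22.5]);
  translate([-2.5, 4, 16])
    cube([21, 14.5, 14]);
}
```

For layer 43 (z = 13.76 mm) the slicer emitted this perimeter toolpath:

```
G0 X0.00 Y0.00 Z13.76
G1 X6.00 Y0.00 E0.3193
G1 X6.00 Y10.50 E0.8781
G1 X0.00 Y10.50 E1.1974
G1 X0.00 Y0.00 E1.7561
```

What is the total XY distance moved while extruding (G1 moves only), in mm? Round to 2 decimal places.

Sum the Euclidean lengths of each G1 segment: total = 33.00 mm.

33.00 mm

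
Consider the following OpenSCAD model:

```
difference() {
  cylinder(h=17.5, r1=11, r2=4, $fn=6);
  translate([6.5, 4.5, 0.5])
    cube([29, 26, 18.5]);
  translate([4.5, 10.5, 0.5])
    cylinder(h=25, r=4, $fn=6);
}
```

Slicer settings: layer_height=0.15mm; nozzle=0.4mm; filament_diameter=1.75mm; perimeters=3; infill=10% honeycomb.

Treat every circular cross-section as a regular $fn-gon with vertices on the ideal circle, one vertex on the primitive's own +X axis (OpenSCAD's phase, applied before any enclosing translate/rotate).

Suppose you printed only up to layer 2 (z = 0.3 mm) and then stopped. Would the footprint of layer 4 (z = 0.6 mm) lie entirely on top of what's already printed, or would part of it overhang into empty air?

entirely on top

Compare the two slices. At z = 0.3: the cone (r1=11→r2=4) has section circumradius 10.880 here — a regular 6-gon (area = (6/2)·10.880²·sin(360°/6) = 307.55 mm²); the cube at (6.5, 4.5) is absent (z outside [0.5, 19]); the cylinder at (4.5, 10.5) is not intersected at this z (z outside [0.5, 25.5]); Taking the first minus the rest: none of the subtracted shapes is present at this height, so the cone is unchanged — area = 307.55 mm². At z = 0.6: the cone (r1=11→r2=4) has section circumradius 10.760 here — a regular 6-gon (area = (6/2)·10.760²·sin(360°/6) = 300.80 mm²); the 29×26 cube at (6.5, 4.5) contributes its full rectangle (area 754.00 mm²); the r=4 cylinder at (4.5, 10.5) contributes a regular 6-gon of circumradius 4 (area = (6/2)·4.000²·sin(360°/6) = 41.57 mm²); After the difference (first − rest): starting from the cone (300.80 mm²), the 29×26 cube at (6.5, 4.5) partially overlaps it — only the 2.39 mm² overlap (of its 754.00 mm²) is removed, clipping the outline; the r=4 cylinder at (4.5, 10.5) partially overlaps it — only the 9.55 mm² overlap (of its 41.57 mm²) is removed, clipping the outline — area = 288.86 mm². Checking containment: the cross-section at z = 0.6 is a subset of the cross-section at z = 0.3.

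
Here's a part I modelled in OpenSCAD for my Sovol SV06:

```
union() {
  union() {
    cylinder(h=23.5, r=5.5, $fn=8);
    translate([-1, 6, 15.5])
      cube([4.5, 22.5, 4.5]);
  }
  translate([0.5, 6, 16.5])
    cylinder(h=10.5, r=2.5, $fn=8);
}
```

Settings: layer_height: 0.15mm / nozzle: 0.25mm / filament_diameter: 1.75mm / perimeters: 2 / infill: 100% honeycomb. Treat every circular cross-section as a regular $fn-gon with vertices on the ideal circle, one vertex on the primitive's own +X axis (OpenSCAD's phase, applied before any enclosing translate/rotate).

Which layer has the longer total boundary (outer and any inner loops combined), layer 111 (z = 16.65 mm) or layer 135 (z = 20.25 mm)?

Layer 111 (z = 16.65): the cylinder: section is a regular 8-gon, circumradius r=5.5 (perimeter = 2·8·5.500·sin(180°/8) = 33.68 mm); the cube at (-1, 6) (footprint 4.5×22.5) is included at this height (perimeter 54.00 mm); Merging all regions: the 2 present regions are separate (no shared area or edge), so areas and boundary lengths simply add and each stays a separate island — boundary = 87.68 mm; the r=2.5 cylinder at (0.5, 6) contributes a regular 8-gon of circumradius 2.5 (perimeter = 2·8·2.500·sin(180°/8) = 15.31 mm); Merging all regions: the regions partially overlap (shared area 12.20 mm²), so the edge portions inside another operand are dropped and the merged outline is re-measured after clipping — boundary = 82.60 mm. So its perimeter = 82.60 mm. Layer 135 (z = 20.25): the cylinder: section is a regular 8-gon, circumradius r=5.5 (perimeter = 2·8·5.500·sin(180°/8) = 33.68 mm); the cube at (-1, 6) does not reach this height (z outside [15.5, 20]); Merging all regions: only the r=5.5 cylinder is present, so the union is just that shape — boundary = 33.68 mm; the r=2.5 cylinder at (0.5, 6) gives a regular 8-gon of circumradius 2.5 (constant along its height) (perimeter = 2·8·2.500·sin(180°/8) = 15.31 mm); Combining (union): the regions partially overlap (shared area 4.50 mm²), so the edge portions inside another operand are dropped and the merged outline is re-measured after clipping — boundary = 39.93 mm. So its perimeter = 39.93 mm. Layer 111 is larger (82.60 vs 39.93 mm).

layer 111 (z = 16.65 mm)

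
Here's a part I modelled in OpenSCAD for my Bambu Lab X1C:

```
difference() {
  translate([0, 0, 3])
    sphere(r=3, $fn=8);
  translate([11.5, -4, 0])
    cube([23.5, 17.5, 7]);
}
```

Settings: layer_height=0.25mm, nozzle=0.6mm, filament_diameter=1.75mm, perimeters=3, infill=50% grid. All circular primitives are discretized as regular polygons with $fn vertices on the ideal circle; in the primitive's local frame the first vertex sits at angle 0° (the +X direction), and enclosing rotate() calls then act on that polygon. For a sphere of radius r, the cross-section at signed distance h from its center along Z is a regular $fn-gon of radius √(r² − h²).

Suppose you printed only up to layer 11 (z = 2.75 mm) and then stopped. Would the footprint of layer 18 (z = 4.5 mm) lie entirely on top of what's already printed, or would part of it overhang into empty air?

entirely on top

Compare the two slices. At z = 2.75: the r=3 sphere slices to a regular 8-gon of circumradius 2.990 (√(r²−h²) with h=0.25 from center) (area = (8/2)·2.990²·sin(360°/8) = 25.28 mm²); the cube at (11.5, -4) (footprint 23.5×17.5) is included at this height (area 411.25 mm²); After the difference (first − rest): starting from the r=3 sphere (25.28 mm²), the 23.5×17.5 cube at (11.5, -4) misses the remaining region (no effect) — area = 25.28 mm². At z = 4.5: the r=3 sphere contributes a regular 8-gon of circumradius √(3²−1.5²) = 2.598 (area = (8/2)·2.598²·sin(360°/8) = 19.09 mm²); the cube at (11.5, -4) (footprint 23.5×17.5) is included at this height (area 411.25 mm²); After the difference (first − rest): starting from the r=3 sphere (19.09 mm²), the 23.5×17.5 cube at (11.5, -4) misses the remaining region (no effect) — area = 19.09 mm². Checking containment: the cross-section at z = 4.5 is a subset of the cross-section at z = 2.75.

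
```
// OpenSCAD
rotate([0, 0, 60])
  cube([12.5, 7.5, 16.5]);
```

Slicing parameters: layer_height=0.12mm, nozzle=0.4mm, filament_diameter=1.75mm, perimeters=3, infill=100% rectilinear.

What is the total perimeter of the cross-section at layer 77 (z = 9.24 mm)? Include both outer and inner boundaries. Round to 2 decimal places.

40.00 mm

At z = 9.24 mm: the cube (footprint 12.5×7.5) is included at this height (perimeter 40.00 mm); (whole slice rotated 60° about Z — lengths, areas and connectivity unchanged). Overall, the cross-section is a single solid region. Total boundary length (outer) = 40.00 mm.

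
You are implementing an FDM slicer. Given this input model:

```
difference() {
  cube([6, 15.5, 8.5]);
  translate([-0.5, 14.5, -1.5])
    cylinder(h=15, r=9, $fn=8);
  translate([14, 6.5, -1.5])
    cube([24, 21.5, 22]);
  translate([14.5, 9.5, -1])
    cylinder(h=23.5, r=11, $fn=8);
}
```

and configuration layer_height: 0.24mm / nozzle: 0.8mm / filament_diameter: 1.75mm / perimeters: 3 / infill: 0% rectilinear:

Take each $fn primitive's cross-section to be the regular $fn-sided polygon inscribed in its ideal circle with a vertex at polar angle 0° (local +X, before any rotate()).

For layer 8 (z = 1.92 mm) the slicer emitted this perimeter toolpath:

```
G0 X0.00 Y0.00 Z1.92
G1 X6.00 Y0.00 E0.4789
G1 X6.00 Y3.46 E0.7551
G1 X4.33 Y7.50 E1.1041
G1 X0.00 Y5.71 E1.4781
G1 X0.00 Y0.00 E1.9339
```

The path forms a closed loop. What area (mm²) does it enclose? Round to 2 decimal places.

37.75 mm²

Apply the shoelace formula to the sequence of (X, Y) vertices; enclosed area = 37.75 mm².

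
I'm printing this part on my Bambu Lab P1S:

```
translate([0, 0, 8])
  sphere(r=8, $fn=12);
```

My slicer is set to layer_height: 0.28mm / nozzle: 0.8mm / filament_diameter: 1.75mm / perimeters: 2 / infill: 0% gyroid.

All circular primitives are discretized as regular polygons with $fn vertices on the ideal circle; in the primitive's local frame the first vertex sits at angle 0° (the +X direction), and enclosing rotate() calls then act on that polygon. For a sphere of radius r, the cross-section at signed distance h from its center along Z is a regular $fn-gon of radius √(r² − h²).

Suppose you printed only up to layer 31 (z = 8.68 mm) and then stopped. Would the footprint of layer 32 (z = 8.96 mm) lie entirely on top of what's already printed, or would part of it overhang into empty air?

Compare the two slices. At z = 8.68: the r=8 sphere contributes a regular 12-gon of circumradius √(8²−0.68²) = 7.971 (area = (12/2)·7.971²·sin(360°/12) = 190.61 mm²). At z = 8.96: the r=8 sphere slices to a regular 12-gon of circumradius 7.942 (√(r²−h²) with h=0.96 from center) (area = (12/2)·7.942²·sin(360°/12) = 189.24 mm²). Checking containment: the cross-section at z = 8.96 is a subset of the cross-section at z = 8.68.

entirely on top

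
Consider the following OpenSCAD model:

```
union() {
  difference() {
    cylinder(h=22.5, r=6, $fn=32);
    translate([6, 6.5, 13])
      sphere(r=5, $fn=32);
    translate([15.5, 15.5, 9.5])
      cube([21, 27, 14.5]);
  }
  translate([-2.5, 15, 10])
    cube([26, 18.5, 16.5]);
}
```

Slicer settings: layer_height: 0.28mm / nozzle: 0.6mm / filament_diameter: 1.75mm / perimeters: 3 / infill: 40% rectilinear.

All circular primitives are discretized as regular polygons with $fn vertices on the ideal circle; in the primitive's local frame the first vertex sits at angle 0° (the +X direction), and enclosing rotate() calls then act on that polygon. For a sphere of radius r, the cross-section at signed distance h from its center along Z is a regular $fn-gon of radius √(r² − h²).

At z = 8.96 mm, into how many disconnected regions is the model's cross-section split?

1

At z = 8.96 mm: the cylinder: section is a regular 32-gon, circumradius r=6; the r=5 sphere at (6, 6.5) contributes a regular 32-gon of circumradius √(5²−4.04²) = 2.946; the cube at (15.5, 15.5) is absent (z outside [9.5, 24]); Subtracting the remaining from the first: starting from the r=6 cylinder, the r=5 sphere at (6, 6.5) partially overlaps it — only the 0.05 mm² overlap (of its 27.09 mm²) is removed, clipping the outline — 1 connected region; the cube at (-2.5, 15) is not intersected at this z (z outside [10, 26.5]); Merging all regions: only the result so far is present, so the union is just that shape — 1 connected region. The result has 1 disconnected region.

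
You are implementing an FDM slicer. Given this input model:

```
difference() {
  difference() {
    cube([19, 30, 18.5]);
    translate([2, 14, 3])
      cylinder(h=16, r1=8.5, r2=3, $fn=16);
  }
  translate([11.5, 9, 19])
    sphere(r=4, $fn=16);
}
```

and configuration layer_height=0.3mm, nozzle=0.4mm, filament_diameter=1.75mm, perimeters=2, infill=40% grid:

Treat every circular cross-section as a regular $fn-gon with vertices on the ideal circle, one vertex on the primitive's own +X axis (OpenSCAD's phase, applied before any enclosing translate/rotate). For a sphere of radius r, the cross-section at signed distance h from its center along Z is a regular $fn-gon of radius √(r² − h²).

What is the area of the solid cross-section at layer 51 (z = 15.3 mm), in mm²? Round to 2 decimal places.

518.76 mm²

At z = 15.3 mm: the 19×30 cube contributes its full rectangle (area 570.00 mm²); the cone at (2, 14) (r1=8.5→r2=3) has section circumradius 4.272 here — a regular 16-gon (area = (16/2)·4.272²·sin(360°/16) = 55.87 mm²); After the difference (first − rest): starting from the 19×30 cube (570.00 mm²), the cone at (2, 14) partially overlaps it — only the 44.16 mm² overlap (of its 55.87 mm²) is removed, clipping the outline — area = 525.84 mm²; the r=4 sphere at (11.5, 9) slices to a regular 16-gon of circumradius 1.520 (√(r²−h²) with h=3.7 from center) (area = (16/2)·1.520²·sin(360°/16) = 7.07 mm²); Subtracting the remaining from the first: starting from the result so far (525.84 mm²), the r=4 sphere at (11.5, 9) lies wholly inside it (removes its full 7.07 mm² and its 9.49 mm outline becomes a hole wall) — area = 518.76 mm². Overall, the cross-section is one region with 1 hole. Net area = 518.76 mm².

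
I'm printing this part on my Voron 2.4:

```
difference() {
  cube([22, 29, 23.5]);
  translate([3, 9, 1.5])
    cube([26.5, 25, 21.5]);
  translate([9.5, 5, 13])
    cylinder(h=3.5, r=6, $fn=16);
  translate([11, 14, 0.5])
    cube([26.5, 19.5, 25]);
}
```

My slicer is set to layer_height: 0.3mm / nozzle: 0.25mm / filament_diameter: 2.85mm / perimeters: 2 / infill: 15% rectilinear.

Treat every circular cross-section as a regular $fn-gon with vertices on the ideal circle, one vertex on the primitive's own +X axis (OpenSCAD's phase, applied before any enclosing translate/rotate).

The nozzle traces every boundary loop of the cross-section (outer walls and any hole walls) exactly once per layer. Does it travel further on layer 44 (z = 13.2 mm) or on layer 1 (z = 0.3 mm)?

layer 44 (z = 13.2 mm)

Layer 44 (z = 13.2): the cube is present — its section is the full 22×29 rectangle (perimeter 102.00 mm); the cube at (3, 9) (footprint 26.5×25) is included at this height (perimeter 103.00 mm); the r=6 cylinder at (9.5, 5) gives a regular 16-gon of circumradius 6 (constant along its height) (perimeter = 2·16·6.000·sin(180°/16) = 37.46 mm); the cube at (11, 14) is present — its section is the full 26.5×19.5 rectangle (perimeter 92.00 mm); Subtracting the remaining from the first: starting from the 22×29 cube, the 26.5×25 cube at (3, 9) partially overlaps it — only the 380.00 mm² overlap (of its 662.50 mm²) is removed, clipping the outline; the r=6 cylinder at (9.5, 5) partially overlaps it — only the 94.58 mm² overlap (of its 110.21 mm²) is removed, clipping the outline; the 26.5×19.5 cube at (11, 14) misses the remaining region (no effect) — boundary = 107.84 mm. So its perimeter = 107.84 mm. Layer 1 (z = 0.3): the cube is present — its section is the full 22×29 rectangle (perimeter 102.00 mm); the cube at (3, 9) is absent (z outside [1.5, 23]); the cylinder at (9.5, 5) is not intersected at this z (z outside [13, 16.5]); the cube at (11, 14) is not intersected at this z (z outside [0.5, 25.5]); Subtracting the remaining from the first: none of the subtracted shapes is present at this height, so the 22×29 cube is unchanged — boundary = 102.00 mm. So its perimeter = 102.00 mm. Layer 44 is larger (107.84 vs 102.00 mm).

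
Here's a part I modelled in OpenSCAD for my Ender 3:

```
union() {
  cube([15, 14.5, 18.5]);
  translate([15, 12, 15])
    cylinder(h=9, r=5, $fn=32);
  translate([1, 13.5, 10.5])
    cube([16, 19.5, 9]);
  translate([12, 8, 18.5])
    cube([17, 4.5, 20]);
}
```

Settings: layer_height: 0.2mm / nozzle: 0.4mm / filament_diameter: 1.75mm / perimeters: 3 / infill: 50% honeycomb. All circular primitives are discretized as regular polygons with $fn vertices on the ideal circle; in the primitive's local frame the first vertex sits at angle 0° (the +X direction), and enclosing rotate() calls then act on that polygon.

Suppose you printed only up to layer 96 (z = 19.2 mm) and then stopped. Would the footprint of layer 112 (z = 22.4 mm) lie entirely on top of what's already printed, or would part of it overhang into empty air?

Compare the two slices. At z = 19.2: the cube does not reach this height (z outside [0, 18.5]); the r=5 cylinder at (15, 12) contributes a regular 32-gon of circumradius 5 (area = (32/2)·5.000²·sin(360°/32) = 78.04 mm²); the cube at (1, 13.5) (footprint 16×19.5) is included at this height (area 312.00 mm²); the 17×4.5 cube at (12, 8) contributes its full rectangle (area 76.50 mm²); Taking the union: the regions partially overlap — summed areas 466.54 mm² minus the doubly-counted overlap 52.35 mm² gives 414.19 mm² — area = 414.19 mm². At z = 22.4: the cube does not reach this height (z outside [0, 18.5]); the r=5 cylinder at (15, 12) contributes a regular 32-gon of circumradius 5 (area = (32/2)·5.000²·sin(360°/32) = 78.04 mm²); the cube at (1, 13.5) is absent (z outside [10.5, 19.5]); the 17×4.5 cube at (12, 8) contributes its full rectangle (area 76.50 mm²); Merging all regions: the regions partially overlap — summed areas 154.54 mm² minus the doubly-counted overlap 33.50 mm² gives 121.03 mm² — area = 121.03 mm². Checking containment: the cross-section at z = 22.4 is a subset of the cross-section at z = 19.2.

entirely on top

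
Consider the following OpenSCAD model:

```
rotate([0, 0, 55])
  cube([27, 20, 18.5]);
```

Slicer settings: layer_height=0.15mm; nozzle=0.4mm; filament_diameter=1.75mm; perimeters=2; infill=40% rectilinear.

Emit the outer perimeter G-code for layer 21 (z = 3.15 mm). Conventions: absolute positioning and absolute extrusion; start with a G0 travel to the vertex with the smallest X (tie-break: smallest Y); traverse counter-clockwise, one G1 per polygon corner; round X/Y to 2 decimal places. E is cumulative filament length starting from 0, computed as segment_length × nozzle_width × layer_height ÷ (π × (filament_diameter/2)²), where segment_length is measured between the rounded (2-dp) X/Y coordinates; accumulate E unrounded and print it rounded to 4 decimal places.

At z = 3.15 mm: the cube is present — its section is the full 27×20 rectangle; (rotated 55° about Z; rotation is an isometry so areas/perimeters/island counts are preserved). The outline is a single polygon with 4 vertices. Extrusion per mm of travel: 0.4 × 0.15 / (π × 0.875²) = 0.024945. Accumulating E over each segment gives final E = 2.3449.

G0 X-16.38 Y11.47 Z3.15
G1 X0.00 Y0.00 E0.4988
G1 X15.49 Y22.12 E1.1724
G1 X-0.90 Y33.59 E1.6715
G1 X-16.38 Y11.47 E2.3449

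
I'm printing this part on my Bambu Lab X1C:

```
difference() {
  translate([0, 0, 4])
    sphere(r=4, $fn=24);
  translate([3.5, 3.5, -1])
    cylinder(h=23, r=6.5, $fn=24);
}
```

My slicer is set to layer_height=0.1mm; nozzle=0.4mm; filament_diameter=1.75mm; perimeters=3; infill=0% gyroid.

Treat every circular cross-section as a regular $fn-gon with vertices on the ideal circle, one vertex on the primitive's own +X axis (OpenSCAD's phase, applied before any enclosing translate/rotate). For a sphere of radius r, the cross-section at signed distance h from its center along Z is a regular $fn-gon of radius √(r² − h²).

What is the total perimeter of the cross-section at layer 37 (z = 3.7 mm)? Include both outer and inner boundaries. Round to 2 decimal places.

20.85 mm

At z = 3.7 mm: the sphere: section is a regular 24-gon, circumradius = √(r²−h²) = √(4²−0.3²) = 3.989 (perimeter = 2·24·3.989·sin(180°/24) = 24.99 mm); the r=6.5 cylinder at (3.5, 3.5) contributes a regular 24-gon of circumradius 6.5 (perimeter = 2·24·6.500·sin(180°/24) = 40.72 mm); Subtracting the remaining from the first: starting from the r=4 sphere, the r=6.5 cylinder at (3.5, 3.5) partially overlaps it — only the 33.28 mm² overlap (of its 131.22 mm²) is removed, clipping the outline — boundary = 20.85 mm. Overall, the cross-section is a single solid region. Total boundary length (outer) = 20.85 mm.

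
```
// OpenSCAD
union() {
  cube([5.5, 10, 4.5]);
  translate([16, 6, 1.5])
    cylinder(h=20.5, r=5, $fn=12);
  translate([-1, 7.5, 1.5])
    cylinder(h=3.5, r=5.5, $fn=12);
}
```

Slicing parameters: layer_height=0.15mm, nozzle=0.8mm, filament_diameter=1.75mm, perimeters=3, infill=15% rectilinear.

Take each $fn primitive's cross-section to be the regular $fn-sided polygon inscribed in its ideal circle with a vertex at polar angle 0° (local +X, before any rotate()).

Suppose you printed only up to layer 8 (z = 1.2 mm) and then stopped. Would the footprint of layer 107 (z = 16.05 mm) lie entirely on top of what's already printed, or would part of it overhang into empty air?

Compare the two slices. At z = 1.2: the 5.5×10 cube contributes its full rectangle (area 55.00 mm²); the cylinder at (16, 6) is not intersected at this z (z outside [1.5, 22]); the cylinder at (-1, 7.5) is absent (z outside [1.5, 5]); Merging all regions: only the 5.5×10 cube is present, so the union is just that shape — area = 55.00 mm². At z = 16.05: the cube is not intersected at this z (z outside [0, 4.5]); the cylinder at (16, 6): section is a regular 12-gon, circumradius r=5 (area = (12/2)·5.000²·sin(360°/12) = 75.00 mm²); the cylinder at (-1, 7.5) is absent (z outside [1.5, 5]); Taking the union: only the r=5 cylinder at (16, 6) is present, so the union is just that shape — area = 75.00 mm². Checking containment: at z = 16.05 the cross-section extends beyond the z = 1.2 cross-section by about 75.00 mm².

part overhangs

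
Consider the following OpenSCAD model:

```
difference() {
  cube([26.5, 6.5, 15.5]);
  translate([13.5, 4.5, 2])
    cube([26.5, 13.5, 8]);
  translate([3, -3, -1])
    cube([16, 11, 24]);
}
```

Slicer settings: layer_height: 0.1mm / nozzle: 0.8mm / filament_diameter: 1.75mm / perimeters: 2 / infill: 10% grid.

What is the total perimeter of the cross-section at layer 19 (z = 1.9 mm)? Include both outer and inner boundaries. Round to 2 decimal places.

At z = 1.9 mm: the cube is present — its section is the full 26.5×6.5 rectangle (perimeter 66.00 mm); the cube at (13.5, 4.5) is absent (z outside [2, 10]); the cube at (3, -3) is present — its section is the full 16×11 rectangle (perimeter 54.00 mm); Taking the first minus the rest: starting from the 26.5×6.5 cube, the 16×11 cube at (3, -3) partially overlaps it — only the 104.00 mm² overlap (of its 176.00 mm²) is removed, clipping the outline — boundary = 47.00 mm. Overall, the cross-section has 2 separate islands. Total boundary length (outer) = 47.00 mm.

47.00 mm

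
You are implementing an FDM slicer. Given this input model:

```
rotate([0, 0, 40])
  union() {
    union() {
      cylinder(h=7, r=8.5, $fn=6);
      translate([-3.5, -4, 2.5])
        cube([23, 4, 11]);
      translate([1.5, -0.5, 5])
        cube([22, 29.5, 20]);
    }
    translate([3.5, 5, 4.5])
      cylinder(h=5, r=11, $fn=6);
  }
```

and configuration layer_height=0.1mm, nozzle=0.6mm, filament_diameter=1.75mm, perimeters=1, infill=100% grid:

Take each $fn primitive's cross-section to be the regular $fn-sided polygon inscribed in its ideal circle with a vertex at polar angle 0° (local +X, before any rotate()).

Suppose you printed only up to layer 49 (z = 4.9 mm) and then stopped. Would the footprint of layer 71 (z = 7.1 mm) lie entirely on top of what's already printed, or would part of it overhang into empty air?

Compare the two slices. At z = 4.9: the r=8.5 cylinder contributes a regular 6-gon of circumradius 8.5 (area = (6/2)·8.500²·sin(360°/6) = 187.71 mm²); the cube at (-3.5, -4) (footprint 23×4) is included at this height (area 92.00 mm²); the cube at (1.5, -0.5) is not intersected at this z (z outside [5, 25]); Taking the union: the regions partially overlap — summed areas 279.71 mm² minus the doubly-counted overlap 43.38 mm² gives 236.33 mm² — area = 236.33 mm²; the cylinder at (3.5, 5): section is a regular 6-gon, circumradius r=11 (area = (6/2)·11.000²·sin(360°/6) = 314.37 mm²); Merging all regions: the regions partially overlap — summed areas 550.70 mm² minus the doubly-counted overlap 147.29 mm² gives 403.40 mm² — area = 403.40 mm²; (whole slice rotated 40° about Z — lengths, areas and connectivity unchanged). At z = 7.1: the cylinder is absent (z outside [0, 7]); the cube at (-3.5, -4) is present — its section is the full 23×4 rectangle (area 92.00 mm²); the cube at (1.5, -0.5) is present — its section is the full 22×29.5 rectangle (area 649.00 mm²); Taking the union: the regions partially overlap — summed areas 741.00 mm² minus the doubly-counted overlap 9.00 mm² gives 732.00 mm² — area = 732.00 mm²; the cylinder at (3.5, 5): section is a regular 6-gon, circumradius r=11 (area = (6/2)·11.000²·sin(360°/6) = 314.37 mm²); Taking the union: the regions partially overlap — summed areas 1046.37 mm² minus the doubly-counted overlap 210.02 mm² gives 836.34 mm² — area = 836.34 mm²; (rotated 40° about Z; rotation is an isometry so areas/perimeters/island counts are preserved). Checking containment: at z = 7.1 the cross-section extends beyond the z = 4.9 cross-section by about 484.57 mm².

part overhangs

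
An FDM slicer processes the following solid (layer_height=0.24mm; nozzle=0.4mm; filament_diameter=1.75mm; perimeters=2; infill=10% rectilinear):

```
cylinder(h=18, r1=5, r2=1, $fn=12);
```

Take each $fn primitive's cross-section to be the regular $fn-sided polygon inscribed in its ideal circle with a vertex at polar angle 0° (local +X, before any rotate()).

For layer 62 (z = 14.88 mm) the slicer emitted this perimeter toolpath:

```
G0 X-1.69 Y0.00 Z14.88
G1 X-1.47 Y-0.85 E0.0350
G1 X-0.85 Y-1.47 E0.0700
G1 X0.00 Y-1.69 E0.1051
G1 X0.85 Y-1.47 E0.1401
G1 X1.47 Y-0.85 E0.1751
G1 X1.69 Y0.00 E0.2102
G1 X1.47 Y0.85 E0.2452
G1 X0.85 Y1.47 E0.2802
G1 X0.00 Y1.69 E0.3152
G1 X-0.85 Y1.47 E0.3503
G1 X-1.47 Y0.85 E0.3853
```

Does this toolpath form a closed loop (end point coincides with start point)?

Start point (G0): (-1.69, 0.00). End point (last G1): the path does not return to the start — open.

no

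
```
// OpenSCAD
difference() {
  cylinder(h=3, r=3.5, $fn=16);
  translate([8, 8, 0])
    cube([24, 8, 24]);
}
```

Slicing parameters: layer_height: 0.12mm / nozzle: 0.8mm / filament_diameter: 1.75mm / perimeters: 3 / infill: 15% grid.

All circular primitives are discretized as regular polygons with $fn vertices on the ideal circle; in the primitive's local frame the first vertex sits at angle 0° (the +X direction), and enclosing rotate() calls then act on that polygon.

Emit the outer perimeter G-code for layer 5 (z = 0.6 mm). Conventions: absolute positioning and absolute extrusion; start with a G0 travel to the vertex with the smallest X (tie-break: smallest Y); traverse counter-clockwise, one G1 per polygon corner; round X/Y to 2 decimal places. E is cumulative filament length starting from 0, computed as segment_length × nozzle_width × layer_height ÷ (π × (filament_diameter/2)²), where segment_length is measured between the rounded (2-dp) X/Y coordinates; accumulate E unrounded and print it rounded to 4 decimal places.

G0 X-3.50 Y0.00 Z0.60
G1 X-3.23 Y-1.34 E0.0546
G1 X-2.47 Y-2.47 E0.1089
G1 X-1.34 Y-3.23 E0.1633
G1 X0.00 Y-3.50 E0.2178
G1 X1.34 Y-3.23 E0.2724
G1 X2.47 Y-2.47 E0.3267
G1 X3.23 Y-1.34 E0.3811
G1 X3.50 Y0.00 E0.4356
G1 X3.23 Y1.34 E0.4902
G1 X2.47 Y2.47 E0.5445
G1 X1.34 Y3.23 E0.5989
G1 X0.00 Y3.50 E0.6535
G1 X-1.34 Y3.23 E0.7080
G1 X-2.47 Y2.47 E0.7624
G1 X-3.23 Y1.34 E0.8167
G1 X-3.50 Y0.00 E0.8713

At z = 0.6 mm: the r=3.5 cylinder gives a regular 16-gon of circumradius 3.5 (constant along its height); the cube at (8, 8) is present — its section is the full 24×8 rectangle; Subtracting the remaining from the first: starting from the r=3.5 cylinder, the 24×8 cube at (8, 8) misses the remaining region (no effect) — 1 connected region. The outline is a single polygon with 16 vertices. Extrusion per mm of travel: 0.8 × 0.12 / (π × 0.875²) = 0.039912. Accumulating E over each segment gives final E = 0.8713.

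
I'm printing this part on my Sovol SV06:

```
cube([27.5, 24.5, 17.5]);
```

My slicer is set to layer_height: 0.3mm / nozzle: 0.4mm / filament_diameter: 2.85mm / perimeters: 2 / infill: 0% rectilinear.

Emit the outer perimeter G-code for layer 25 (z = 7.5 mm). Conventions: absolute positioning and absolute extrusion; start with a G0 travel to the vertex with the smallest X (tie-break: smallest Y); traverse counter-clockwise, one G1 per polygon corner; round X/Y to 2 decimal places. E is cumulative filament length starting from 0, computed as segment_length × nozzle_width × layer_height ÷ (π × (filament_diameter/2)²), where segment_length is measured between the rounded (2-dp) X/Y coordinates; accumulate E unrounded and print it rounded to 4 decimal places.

At z = 7.5 mm: the cube (footprint 27.5×24.5) is included at this height. The outline is a single polygon with 4 vertices. Extrusion per mm of travel: 0.4 × 0.3 / (π × 1.425²) = 0.018811. Accumulating E over each segment gives final E = 1.9563.

G0 X0.00 Y0.00 Z7.50
G1 X27.50 Y0.00 E0.5173
G1 X27.50 Y24.50 E0.9781
G1 X0.00 Y24.50 E1.4954
G1 X0.00 Y0.00 E1.9563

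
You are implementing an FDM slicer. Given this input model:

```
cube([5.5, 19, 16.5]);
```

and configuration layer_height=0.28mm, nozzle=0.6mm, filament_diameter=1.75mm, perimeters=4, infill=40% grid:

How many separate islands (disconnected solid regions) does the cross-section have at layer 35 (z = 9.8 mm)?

At z = 9.8 mm: the cube is present — its section is the full 5.5×19 rectangle. Overall, the cross-section is a single solid region. Island count = 1.

1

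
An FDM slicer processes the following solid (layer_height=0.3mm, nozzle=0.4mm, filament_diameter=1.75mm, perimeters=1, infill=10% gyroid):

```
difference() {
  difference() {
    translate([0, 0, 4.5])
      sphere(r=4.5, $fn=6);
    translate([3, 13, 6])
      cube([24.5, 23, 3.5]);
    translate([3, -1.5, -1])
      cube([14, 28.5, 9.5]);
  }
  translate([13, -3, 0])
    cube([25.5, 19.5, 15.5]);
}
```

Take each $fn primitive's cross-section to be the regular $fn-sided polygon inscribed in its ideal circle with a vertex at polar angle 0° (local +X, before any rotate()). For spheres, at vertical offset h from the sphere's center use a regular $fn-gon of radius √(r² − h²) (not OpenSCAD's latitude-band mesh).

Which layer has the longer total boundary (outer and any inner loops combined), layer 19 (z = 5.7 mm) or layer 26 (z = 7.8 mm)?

layer 19 (z = 5.7 mm)

Layer 19 (z = 5.7): the r=4.5 sphere slices to a regular 6-gon of circumradius 4.337 (√(r²−h²) with h=1.2 from center) (perimeter = 2·6·4.337·sin(180°/6) = 26.02 mm); the cube at (3, 13) does not reach this height (z outside [6, 9.5]); the 14×28.5 cube at (3, -1.5) contributes its full rectangle (perimeter 85.00 mm); Taking the first minus the rest: starting from the r=4.5 sphere, the 14×28.5 cube at (3, -1.5) partially overlaps it — only the 2.90 mm² overlap (of its 399.00 mm²) is removed, clipping the outline — boundary = 25.90 mm; the cube at (13, -3) (footprint 25.5×19.5) is included at this height (perimeter 90.00 mm); Subtracting the remaining from the first: starting from that combined region, the 25.5×19.5 cube at (13, -3) misses the remaining region (no effect) — boundary = 25.90 mm. So its perimeter = 25.90 mm. Layer 26 (z = 7.8): the r=4.5 sphere slices to a regular 6-gon of circumradius 3.059 (√(r²−h²) with h=3.3 from center) (perimeter = 2·6·3.059·sin(180°/6) = 18.36 mm); the cube at (3, 13) (footprint 24.5×23) is included at this height (perimeter 95.00 mm); the 14×28.5 cube at (3, -1.5) contributes its full rectangle (perimeter 85.00 mm); After the difference (first − rest): starting from the r=4.5 sphere, the 24.5×23 cube at (3, 13) misses the remaining region (no effect); the 14×28.5 cube at (3, -1.5) partially overlaps it — only the 0.01 mm² overlap (of its 399.00 mm²) is removed, clipping the outline — boundary = 18.32 mm; the cube at (13, -3) (footprint 25.5×19.5) is included at this height (perimeter 90.00 mm); Subtracting the remaining from the first: starting from the result so far, the 25.5×19.5 cube at (13, -3) misses the remaining region (no effect) — boundary = 18.32 mm. So its perimeter = 18.32 mm. Layer 19 is larger (25.90 vs 18.32 mm).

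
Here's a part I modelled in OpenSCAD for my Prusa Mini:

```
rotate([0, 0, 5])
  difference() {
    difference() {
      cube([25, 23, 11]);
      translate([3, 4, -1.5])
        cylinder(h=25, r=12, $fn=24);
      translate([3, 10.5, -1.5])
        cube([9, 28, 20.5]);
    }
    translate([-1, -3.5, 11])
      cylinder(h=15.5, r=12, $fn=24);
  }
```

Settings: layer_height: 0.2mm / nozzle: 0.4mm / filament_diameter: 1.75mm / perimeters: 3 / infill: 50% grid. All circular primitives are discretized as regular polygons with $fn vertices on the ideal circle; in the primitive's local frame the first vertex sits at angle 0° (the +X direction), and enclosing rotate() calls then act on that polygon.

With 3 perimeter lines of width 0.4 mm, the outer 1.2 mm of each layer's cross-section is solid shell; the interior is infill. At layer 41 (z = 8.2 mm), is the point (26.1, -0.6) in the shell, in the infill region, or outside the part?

outside

At z = 8.2 mm: the cube (footprint 25×23) is included at this height; the r=12 cylinder at (3, 4) contributes a regular 24-gon of circumradius 12; the cube at (3, 10.5) is present — its section is the full 9×28 rectangle; After the difference (first − rest): starting from the 25×23 cube, the r=12 cylinder at (3, 4) partially overlaps it — only the 206.05 mm² overlap (of its 447.24 mm²) is removed, clipping the outline; the 9×28 cube at (3, 10.5) partially overlaps it — only the 74.90 mm² overlap (of its 252.00 mm²) is removed, clipping the outline — 2 connected regions; the cylinder at (-1, -3.5) is not intersected at this z (z outside [11, 26.5]); After the difference (first − rest): none of the subtracted shapes is present at this height, so that combined region is unchanged — 2 connected regions; (whole slice rotated 5° about Z — lengths, areas and connectivity unchanged). Overall, the cross-section has 2 separate islands. Undo the 5° rotation: the query point maps to (25.948, -2.872) in the un-rotated model frame. The nearest boundary edge runs (25.00, 0.00)→(14.22, 0.00); distance from the point to it = 3.02 mm. The point is not inside any of the regions above, so it lies outside the cross-section (3.02 mm from the nearest boundary).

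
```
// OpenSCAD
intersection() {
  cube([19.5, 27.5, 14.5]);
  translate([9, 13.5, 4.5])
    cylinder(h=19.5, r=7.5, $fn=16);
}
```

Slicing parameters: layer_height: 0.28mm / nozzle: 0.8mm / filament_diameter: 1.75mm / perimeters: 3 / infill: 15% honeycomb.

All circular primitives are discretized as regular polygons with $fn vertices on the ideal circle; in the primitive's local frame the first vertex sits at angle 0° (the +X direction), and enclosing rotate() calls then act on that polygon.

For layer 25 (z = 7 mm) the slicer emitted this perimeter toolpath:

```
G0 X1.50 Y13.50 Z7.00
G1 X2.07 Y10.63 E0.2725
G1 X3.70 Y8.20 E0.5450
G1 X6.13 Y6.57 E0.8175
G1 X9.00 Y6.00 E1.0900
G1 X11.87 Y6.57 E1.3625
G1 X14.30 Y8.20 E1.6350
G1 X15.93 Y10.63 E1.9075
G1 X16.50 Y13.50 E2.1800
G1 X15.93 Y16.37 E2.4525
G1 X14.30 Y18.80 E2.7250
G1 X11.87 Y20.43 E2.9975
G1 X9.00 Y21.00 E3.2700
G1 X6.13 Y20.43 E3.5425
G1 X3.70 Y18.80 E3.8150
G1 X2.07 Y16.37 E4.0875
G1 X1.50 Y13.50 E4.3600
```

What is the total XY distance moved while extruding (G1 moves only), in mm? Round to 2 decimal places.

Sum the Euclidean lengths of each G1 segment: total = 46.82 mm.

46.82 mm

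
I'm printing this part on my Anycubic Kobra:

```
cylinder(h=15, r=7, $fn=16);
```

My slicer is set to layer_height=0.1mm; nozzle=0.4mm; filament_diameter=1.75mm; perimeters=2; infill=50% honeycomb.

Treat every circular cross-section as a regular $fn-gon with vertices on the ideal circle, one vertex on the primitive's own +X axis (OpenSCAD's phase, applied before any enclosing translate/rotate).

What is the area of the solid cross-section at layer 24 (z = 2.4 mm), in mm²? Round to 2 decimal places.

150.01 mm²

At z = 2.4 mm: the r=7 cylinder gives a regular 16-gon of circumradius 7 (constant along its height) (area = (16/2)·7.000²·sin(360°/16) = 150.01 mm²). Overall, the cross-section is a single solid region. Net area = 150.01 mm².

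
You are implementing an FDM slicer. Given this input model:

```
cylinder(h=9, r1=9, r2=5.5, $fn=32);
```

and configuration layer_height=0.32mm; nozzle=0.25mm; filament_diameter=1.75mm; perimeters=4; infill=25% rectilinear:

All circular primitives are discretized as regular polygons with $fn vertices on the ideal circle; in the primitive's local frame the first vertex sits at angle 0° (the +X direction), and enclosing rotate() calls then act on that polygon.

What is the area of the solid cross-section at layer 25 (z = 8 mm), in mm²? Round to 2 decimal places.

108.25 mm²

At z = 8 mm: the cone (r1=9→r2=5.5) has section circumradius 5.889 here — a regular 32-gon (area = (32/2)·5.889²·sin(360°/32) = 108.25 mm²). Overall, the cross-section is a single solid region. Net area = 108.25 mm².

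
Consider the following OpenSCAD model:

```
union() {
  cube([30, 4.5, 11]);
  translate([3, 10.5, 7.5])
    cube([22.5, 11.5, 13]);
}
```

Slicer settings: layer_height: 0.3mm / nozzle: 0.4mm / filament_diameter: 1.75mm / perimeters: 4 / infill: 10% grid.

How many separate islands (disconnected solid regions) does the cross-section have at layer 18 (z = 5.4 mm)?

At z = 5.4 mm: the 30×4.5 cube contributes its full rectangle; the cube at (3, 10.5) is not intersected at this z (z outside [7.5, 20.5]); Combining (union): only the 30×4.5 cube is present, so the union is just that shape — 1 connected region. Overall, the cross-section is a single solid region. Island count = 1.

1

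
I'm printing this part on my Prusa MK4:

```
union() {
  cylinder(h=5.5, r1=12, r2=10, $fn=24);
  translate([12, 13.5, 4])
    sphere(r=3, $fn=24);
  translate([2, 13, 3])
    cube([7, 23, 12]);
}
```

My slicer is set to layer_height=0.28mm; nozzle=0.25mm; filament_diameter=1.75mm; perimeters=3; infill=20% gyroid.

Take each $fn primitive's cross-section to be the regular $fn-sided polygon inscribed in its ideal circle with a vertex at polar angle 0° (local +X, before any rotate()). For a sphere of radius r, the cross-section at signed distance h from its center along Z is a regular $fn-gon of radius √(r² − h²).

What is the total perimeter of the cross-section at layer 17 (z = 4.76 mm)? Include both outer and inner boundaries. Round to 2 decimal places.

At z = 4.76 mm: the cone (r1=12→r2=10) has section circumradius 10.269 here — a regular 24-gon (perimeter = 2·24·10.269·sin(180°/24) = 64.34 mm); the r=3 sphere at (12, 13.5) contributes a regular 24-gon of circumradius √(3²−0.76²) = 2.902 (perimeter = 2·24·2.902·sin(180°/24) = 18.18 mm); the cube at (2, 13) (footprint 7×23) is included at this height (perimeter 60.00 mm); Merging all regions: the 3 present regions are separate (no shared area or edge), so areas and boundary lengths simply add and each stays a separate island — boundary = 142.52 mm. Overall, the cross-section has 3 separate islands. Total boundary length (outer) = 142.52 mm.

142.52 mm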